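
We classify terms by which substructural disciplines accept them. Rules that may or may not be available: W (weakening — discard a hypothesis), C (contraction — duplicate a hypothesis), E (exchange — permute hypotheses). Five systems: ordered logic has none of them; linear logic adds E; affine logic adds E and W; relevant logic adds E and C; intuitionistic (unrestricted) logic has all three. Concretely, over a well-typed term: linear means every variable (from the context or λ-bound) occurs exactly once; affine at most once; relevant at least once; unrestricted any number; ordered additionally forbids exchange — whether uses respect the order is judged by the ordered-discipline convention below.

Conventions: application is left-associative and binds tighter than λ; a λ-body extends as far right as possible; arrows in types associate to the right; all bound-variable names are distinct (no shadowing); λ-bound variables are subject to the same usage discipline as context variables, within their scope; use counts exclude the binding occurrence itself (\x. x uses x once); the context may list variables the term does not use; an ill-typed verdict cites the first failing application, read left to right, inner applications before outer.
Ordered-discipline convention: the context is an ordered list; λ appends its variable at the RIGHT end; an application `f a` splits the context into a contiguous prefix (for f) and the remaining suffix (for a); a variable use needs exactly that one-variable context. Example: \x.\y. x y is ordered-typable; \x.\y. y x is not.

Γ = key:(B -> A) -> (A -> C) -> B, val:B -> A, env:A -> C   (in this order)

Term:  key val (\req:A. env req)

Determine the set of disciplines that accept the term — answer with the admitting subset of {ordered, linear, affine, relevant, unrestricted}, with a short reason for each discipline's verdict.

admitting disciplines: ordered, linear, affine, relevant, unrestricted
variable uses: key ×1; val ×1; env ×1; req (bound) ×1
order of uses: key, val, env, req
typing: well-typed — term : B
ordered: ✓ — one use each (key, val, env, req); ordered split holds
linear: ✓ — each of key, val, env, req used exactly once
affine: ✓ — at most one use each (key, val, env, req)
relevant: ✓ — at least one use each (key, val, env, req)
unrestricted: ✓ — well-typed at B; no restrictions here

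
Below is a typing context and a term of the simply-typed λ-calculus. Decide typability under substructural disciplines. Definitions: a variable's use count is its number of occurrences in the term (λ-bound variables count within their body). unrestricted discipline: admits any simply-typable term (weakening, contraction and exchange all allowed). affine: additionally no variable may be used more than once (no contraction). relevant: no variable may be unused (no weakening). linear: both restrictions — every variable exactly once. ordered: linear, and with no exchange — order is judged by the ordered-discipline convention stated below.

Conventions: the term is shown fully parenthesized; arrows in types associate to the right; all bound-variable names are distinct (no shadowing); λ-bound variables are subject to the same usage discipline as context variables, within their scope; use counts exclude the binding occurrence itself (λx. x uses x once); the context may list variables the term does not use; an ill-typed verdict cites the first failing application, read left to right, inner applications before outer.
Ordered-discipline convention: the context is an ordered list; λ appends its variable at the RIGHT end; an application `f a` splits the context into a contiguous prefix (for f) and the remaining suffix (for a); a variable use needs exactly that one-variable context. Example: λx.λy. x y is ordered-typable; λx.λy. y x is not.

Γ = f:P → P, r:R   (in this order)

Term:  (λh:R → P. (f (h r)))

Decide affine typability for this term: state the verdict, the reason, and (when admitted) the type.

yes — at most one use each (f, r, h); term : (R → P) → P
usage: f: 1, r: 1, h (bound): 1
uses in reading order: f, h, r
typing: the term checks, with type (R → P) → P
all disciplines: ordered ✗; linear ✓; affine ✓; relevant ✓; unrestricted ✓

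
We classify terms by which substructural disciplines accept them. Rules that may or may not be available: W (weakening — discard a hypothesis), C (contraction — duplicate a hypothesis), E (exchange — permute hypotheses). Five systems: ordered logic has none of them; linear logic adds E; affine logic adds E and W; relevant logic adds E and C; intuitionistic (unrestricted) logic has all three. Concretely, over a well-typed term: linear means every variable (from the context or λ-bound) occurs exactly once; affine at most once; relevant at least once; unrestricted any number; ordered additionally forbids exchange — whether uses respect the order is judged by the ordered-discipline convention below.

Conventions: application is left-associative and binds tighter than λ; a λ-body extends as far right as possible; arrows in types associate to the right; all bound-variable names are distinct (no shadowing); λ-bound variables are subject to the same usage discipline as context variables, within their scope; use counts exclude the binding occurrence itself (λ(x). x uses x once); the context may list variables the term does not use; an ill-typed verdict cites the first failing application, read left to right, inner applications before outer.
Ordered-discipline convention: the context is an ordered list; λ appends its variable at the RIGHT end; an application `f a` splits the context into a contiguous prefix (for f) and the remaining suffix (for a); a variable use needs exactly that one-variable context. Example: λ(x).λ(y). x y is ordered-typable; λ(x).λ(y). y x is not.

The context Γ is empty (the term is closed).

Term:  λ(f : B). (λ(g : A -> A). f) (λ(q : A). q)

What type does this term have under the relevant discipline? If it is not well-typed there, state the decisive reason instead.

not well-typed under relevant — unused: g — weakening required
counts: f [bound]: 1×; g [bound]: 0×; q [bound]: 1×
uses in reading order: f, q
typing: well-typed at B -> B
all disciplines: ordered ✗, linear ✗, affine ✓, relevant ✗, unrestricted ✓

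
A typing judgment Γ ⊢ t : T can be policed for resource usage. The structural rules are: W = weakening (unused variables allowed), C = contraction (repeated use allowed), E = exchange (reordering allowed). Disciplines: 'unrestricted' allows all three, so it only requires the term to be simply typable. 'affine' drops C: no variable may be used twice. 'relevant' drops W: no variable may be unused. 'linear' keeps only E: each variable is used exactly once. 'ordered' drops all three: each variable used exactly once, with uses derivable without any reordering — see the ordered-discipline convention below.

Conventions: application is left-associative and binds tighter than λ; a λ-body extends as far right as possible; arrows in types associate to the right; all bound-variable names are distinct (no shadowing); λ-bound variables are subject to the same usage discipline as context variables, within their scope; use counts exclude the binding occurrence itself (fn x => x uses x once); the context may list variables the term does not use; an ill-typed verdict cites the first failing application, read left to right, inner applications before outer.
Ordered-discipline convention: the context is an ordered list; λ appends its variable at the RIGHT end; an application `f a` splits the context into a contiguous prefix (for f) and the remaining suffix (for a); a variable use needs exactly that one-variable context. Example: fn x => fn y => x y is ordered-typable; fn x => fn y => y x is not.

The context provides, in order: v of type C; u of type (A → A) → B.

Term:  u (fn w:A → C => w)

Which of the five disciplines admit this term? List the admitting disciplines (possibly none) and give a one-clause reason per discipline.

admitted by: none
variable uses: v: 0, u: 1, w [bound]: 1
uses in reading order: u, w
typing: ill-typed: argument of type (A → C) → A → C where A → A is required
ordered: ✗ — not simply typable
linear: ✗ — fails simple typing
affine: ✗ — a type mismatch blocks all five
relevant: ✗ — the type mismatch rejects it
unrestricted: ✗ — not simply typable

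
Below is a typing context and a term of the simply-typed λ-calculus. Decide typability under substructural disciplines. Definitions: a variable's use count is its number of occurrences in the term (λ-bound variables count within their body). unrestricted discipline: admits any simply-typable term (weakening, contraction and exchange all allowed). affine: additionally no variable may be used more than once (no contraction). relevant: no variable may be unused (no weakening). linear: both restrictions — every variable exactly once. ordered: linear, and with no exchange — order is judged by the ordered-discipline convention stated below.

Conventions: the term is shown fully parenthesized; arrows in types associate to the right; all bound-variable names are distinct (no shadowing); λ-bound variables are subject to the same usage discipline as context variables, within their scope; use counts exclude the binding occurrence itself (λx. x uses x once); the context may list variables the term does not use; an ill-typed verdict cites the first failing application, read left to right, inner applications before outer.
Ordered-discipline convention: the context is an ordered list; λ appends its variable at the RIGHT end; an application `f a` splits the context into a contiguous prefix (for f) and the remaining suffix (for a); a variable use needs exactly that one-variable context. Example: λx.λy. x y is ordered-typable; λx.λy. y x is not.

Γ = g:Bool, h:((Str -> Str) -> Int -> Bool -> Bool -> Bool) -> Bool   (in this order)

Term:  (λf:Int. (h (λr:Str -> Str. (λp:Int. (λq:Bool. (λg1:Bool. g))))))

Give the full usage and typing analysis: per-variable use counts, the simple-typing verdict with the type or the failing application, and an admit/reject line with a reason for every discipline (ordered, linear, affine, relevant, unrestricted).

counts: g=1, h=1, f (λ-bound)=0, r (λ-bound)=0, p (λ-bound)=0, q (λ-bound)=0, g1 (λ-bound)=0
left-to-right use order: h, g
typing: ✓ — Int -> Bool
ordered ✗ (f, r, p, q, g1 never used (weakening))
linear ✗ (f, r, p, q, g1 never used (weakening))
affine ✓ (at most one use each (g, h, f, r, p, q, g1))
relevant ✗ (f, r, p, q, g1 never used (weakening))
unrestricted ✓ (well-typed at Int -> Bool; no restrictions here)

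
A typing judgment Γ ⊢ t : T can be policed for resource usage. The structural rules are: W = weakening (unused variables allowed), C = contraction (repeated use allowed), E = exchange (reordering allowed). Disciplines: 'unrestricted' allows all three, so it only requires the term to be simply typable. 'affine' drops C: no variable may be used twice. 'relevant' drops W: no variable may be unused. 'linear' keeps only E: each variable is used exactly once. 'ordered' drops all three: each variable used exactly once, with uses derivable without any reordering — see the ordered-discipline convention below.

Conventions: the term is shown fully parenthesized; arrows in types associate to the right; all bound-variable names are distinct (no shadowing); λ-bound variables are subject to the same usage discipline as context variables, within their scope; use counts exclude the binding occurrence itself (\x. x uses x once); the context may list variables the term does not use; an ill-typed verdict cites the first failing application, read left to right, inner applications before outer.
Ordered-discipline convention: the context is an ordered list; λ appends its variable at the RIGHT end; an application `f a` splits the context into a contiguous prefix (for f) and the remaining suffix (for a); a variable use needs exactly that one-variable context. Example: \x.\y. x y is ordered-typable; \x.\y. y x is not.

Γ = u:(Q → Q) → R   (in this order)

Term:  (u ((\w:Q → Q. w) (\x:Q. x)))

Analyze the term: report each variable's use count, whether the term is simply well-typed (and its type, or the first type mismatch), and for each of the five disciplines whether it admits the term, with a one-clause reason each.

variable uses: u: 1; w (bound): 1; x (bound): 1
use order (left to right): u, w, x
typing: well-typed at R
ordered: ✓, one use each (u, w, x); ordered split holds
linear: ✓, exactly-once usage across u, w, x
affine: ✓, no duplicate uses among u, w, x
relevant: ✓, at least one use each (u, w, x)
unrestricted: ✓, type-checks (R) and nothing is barred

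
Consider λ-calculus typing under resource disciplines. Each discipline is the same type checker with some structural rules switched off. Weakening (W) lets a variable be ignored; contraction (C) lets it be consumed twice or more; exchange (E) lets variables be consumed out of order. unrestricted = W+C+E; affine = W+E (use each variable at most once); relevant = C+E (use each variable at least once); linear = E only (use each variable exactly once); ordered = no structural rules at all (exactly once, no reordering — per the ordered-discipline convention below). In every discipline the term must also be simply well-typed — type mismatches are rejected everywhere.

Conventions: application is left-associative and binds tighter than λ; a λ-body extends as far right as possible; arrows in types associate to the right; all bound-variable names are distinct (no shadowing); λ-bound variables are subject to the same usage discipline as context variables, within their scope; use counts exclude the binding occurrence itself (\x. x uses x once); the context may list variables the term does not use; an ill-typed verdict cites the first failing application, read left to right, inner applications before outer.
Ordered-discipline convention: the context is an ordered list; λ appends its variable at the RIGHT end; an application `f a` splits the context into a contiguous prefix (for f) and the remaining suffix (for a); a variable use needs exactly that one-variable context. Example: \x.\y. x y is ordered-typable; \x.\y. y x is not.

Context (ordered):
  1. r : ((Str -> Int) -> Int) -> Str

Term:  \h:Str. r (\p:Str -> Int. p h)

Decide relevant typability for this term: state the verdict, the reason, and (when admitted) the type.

yes — none of r, h, p goes unused; term : Str -> Str
usage: r: 1×; h (bound): 1×; p (bound): 1×
left-to-right use order: r, p, h
typing: ✓ — Str -> Str
all disciplines: ordered ✗, linear ✓, affine ✓, relevant ✓, unrestricted ✓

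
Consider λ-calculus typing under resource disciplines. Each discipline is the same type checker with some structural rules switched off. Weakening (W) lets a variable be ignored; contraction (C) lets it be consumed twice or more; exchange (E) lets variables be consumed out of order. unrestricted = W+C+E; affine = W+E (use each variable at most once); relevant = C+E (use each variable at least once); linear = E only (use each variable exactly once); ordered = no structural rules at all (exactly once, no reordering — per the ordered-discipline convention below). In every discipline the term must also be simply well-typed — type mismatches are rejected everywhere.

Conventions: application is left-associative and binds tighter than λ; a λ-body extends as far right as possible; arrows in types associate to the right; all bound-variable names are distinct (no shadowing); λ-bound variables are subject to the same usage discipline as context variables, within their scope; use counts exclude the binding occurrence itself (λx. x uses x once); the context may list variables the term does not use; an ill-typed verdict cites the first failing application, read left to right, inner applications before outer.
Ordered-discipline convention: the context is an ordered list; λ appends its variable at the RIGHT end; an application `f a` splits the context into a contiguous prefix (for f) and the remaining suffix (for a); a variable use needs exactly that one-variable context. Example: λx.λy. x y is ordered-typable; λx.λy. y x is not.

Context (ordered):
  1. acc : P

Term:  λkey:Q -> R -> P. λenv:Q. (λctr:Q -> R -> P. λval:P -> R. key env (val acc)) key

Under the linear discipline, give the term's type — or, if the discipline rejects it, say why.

not well-typed under linear — key ×2 used more than once (contraction); ctr left unused
usage: acc: 1×; key (bound): 2×; env (bound): 1×; ctr (bound): 0×; val (bound): 1×
order of uses: key, env, val, acc, key
typing: the term checks, with type (Q -> R -> P) -> Q -> (P -> R) -> P
all disciplines: ordered ✗, linear ✗, affine ✗, relevant ✗, unrestricted ✓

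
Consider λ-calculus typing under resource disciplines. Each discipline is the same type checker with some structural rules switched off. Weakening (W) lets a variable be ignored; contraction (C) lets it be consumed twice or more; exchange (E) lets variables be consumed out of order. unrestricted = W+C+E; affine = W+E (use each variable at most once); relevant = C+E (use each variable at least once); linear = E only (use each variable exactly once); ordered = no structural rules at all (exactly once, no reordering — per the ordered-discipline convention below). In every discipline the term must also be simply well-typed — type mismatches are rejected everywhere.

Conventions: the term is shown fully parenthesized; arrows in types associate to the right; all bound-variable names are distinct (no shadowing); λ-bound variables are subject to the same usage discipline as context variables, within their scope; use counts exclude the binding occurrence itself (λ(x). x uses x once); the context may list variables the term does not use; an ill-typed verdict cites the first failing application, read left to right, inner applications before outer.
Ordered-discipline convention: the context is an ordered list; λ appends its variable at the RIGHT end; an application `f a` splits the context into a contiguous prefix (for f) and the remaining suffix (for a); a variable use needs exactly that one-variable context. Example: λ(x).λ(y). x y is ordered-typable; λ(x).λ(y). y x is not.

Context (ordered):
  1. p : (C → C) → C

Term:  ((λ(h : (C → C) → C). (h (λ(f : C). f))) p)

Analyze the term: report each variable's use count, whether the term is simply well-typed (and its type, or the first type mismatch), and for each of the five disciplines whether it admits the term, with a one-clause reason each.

variable uses: p ×1, h (bound) ×1, f (bound) ×1
uses in reading order: h, f, p
typing: the term checks, with type C
ordered ✓ (p, h, f: once each, no exchange needed)
linear ✓ (exactly-once usage across p, h, f)
affine ✓ (no duplicate uses among p, h, f)
relevant ✓ (p, h, f: all used, weakening unneeded)
unrestricted ✓ (well-typed at C; no restrictions here)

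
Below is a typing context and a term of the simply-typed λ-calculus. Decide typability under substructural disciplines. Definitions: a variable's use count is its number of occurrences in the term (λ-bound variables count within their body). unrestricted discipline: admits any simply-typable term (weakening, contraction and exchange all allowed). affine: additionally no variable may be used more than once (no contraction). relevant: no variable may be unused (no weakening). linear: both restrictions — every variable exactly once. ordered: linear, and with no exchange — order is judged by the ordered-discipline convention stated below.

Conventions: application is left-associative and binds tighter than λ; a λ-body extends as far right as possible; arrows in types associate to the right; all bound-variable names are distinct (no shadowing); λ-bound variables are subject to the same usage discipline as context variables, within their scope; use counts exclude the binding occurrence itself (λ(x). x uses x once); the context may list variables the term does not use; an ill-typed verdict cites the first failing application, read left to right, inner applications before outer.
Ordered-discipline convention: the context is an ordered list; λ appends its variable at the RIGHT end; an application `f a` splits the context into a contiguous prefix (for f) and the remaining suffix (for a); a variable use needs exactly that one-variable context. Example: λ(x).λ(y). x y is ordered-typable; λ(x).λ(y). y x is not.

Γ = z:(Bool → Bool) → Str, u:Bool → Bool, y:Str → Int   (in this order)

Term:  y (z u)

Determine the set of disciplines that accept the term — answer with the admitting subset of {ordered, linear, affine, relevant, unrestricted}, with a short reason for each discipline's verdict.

admitted in: linear, affine, relevant, unrestricted
usage: z ×1, u ×1, y ×1
use order (left to right): y, z, u
typing: well-typed at Int
ordered: ✗ — no contiguous prefix/suffix split fits y, z, u
linear: ✓ — single use per variable (z, u, y)
affine: ✓ — none of z, u, y used more than once
relevant: ✓ — every one of z, u, y appears
unrestricted: ✓ — type-checks (Int) and nothing is barred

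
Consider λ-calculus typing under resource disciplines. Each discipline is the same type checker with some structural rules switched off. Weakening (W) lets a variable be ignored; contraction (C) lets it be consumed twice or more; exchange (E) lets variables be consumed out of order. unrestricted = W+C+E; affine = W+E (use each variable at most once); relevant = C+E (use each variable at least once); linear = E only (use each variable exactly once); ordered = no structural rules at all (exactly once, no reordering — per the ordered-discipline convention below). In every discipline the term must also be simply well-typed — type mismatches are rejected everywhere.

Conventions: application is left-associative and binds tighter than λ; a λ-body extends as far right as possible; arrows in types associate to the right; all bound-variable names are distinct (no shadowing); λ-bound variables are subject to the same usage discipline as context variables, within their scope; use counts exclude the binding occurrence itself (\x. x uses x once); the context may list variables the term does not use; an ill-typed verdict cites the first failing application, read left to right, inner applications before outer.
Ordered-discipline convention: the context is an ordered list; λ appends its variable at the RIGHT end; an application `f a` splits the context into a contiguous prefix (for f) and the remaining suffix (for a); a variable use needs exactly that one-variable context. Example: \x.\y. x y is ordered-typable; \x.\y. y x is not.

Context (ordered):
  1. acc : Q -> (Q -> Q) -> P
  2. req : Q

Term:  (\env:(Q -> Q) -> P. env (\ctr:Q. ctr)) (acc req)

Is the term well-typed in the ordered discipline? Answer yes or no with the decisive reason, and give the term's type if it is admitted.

yes — acc, req, env, ctr once each; derivable with no W/C/E; term : P
counts: acc=1; req=1; env (bound)=1; ctr (bound)=1
order of uses: env, ctr, acc, req
typing: the term checks, with type P
summary: ordered ✓ | linear ✓ | affine ✓ | relevant ✓ | unrestricted ✓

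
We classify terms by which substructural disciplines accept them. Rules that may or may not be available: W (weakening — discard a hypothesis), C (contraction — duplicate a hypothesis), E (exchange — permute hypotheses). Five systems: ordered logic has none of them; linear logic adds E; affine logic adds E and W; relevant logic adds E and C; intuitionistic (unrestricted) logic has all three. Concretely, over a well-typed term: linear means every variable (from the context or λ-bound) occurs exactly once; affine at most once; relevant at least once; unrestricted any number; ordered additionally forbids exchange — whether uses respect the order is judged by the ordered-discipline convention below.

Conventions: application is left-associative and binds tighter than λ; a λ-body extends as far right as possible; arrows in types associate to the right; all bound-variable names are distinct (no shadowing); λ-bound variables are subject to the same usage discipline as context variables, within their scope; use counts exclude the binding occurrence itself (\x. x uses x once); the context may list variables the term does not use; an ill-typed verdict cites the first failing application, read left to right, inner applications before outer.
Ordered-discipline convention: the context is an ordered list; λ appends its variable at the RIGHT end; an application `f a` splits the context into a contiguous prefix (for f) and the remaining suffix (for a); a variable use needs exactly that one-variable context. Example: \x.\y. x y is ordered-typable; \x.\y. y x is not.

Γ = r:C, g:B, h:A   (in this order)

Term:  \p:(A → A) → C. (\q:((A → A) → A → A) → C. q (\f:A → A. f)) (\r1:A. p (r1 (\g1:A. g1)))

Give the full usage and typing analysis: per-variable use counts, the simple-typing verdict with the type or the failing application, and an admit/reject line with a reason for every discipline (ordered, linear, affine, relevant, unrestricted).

counts: r=0, g=0, h=0, p (λ-bound)=1, q (λ-bound)=1, f (λ-bound)=1, r1 (λ-bound)=1, g1 (λ-bound)=1
uses in reading order: q, f, p, r1, g1
typing: ill-typed: non-arrow in function slot: A
ordered: ✗, not simply typable
linear: ✗, fails simple typing
affine: ✗, a type mismatch blocks all five
relevant: ✗, the type mismatch rejects it
unrestricted: ✗, not simply typable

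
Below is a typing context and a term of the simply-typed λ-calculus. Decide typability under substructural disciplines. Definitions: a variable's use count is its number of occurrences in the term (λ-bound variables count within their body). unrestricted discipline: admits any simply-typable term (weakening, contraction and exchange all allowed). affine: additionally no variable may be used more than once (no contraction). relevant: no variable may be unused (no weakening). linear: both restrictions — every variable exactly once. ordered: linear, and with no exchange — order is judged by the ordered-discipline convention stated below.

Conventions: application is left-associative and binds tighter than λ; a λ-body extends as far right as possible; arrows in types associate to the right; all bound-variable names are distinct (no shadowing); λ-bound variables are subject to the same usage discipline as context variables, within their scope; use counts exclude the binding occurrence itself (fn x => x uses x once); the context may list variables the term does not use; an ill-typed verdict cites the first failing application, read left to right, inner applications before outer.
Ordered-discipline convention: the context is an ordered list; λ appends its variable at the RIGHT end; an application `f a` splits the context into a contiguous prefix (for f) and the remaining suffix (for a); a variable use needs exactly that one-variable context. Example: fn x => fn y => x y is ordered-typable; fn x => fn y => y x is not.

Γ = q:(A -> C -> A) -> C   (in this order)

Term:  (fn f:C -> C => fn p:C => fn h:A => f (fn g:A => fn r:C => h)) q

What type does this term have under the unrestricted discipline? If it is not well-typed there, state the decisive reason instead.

not well-typed under unrestricted — a type mismatch blocks all five
use counts: q: 1, f [bound]: 1, p [bound]: 0, h [bound]: 1, g [bound]: 0, r [bound]: 0
use order (left to right): f, h, q
typing: ill-typed: argument of type A -> C -> A where C is required
per-discipline verdicts: ordered ✗ | linear ✗ | affine ✗ | relevant ✗ | unrestricted ✗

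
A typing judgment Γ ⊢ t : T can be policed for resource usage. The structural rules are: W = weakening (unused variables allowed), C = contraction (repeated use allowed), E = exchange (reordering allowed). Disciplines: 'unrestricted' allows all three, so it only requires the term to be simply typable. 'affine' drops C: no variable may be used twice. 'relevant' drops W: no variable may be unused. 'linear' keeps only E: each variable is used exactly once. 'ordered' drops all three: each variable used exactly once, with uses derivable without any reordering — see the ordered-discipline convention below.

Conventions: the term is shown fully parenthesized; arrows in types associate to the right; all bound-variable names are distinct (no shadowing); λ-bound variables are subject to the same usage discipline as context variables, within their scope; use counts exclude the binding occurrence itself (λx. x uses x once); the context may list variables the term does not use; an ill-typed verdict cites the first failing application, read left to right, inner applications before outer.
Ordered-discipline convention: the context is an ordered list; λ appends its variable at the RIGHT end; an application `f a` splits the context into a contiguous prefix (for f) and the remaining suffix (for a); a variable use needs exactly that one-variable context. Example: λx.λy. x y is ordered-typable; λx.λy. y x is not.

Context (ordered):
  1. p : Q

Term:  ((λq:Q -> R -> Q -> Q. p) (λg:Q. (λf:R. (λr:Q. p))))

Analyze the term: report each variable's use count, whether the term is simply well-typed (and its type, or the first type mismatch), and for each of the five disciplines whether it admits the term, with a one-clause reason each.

usage: p: 2×; q (λ-bound): 0×; g (λ-bound): 0×; f (λ-bound): 0×; r (λ-bound): 0×
order of uses: p, p
typing: well-typed at Q
ordered: ✗, needs contraction — p ×2; q, g, f, r left unused
linear: ✗, needs contraction — p ×2; q, g, f, r left unused
affine: ✗, needs contraction — p ×2
relevant: ✗, q, g, f, r left unused
unrestricted: ✓, well-typed at Q; no restrictions here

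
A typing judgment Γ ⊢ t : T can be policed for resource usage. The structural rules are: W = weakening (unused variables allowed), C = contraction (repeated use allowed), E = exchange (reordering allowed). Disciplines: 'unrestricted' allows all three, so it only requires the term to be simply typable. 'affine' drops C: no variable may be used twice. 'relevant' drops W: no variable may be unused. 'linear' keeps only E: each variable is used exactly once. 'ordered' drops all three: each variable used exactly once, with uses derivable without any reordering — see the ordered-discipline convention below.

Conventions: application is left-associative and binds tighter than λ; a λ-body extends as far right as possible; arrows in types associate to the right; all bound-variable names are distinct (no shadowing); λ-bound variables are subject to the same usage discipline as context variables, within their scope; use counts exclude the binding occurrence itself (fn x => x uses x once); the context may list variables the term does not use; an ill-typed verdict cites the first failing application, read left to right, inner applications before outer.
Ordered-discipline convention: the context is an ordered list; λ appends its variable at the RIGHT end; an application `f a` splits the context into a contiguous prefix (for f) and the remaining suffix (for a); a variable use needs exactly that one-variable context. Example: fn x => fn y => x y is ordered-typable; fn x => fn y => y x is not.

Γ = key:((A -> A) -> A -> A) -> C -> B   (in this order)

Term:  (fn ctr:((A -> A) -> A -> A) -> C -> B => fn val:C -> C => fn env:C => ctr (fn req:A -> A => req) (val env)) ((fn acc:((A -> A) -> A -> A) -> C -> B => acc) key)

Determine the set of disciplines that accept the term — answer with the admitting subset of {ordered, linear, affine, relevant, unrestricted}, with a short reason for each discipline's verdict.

admitted by: ordered, linear, affine, relevant, unrestricted
variable uses: key ×1, ctr (λ-bound) ×1, val (λ-bound) ×1, env (λ-bound) ×1, req (λ-bound) ×1, acc (λ-bound) ×1
use order (left to right): ctr, req, val, env, acc, key
typing: ✓ — (C -> C) -> C -> B
ordered: ✓ — single-use (key, ctr, val, env, req, acc), ordered derivation ok
linear: ✓ — single use per variable (key, ctr, val, env, req, acc)
affine: ✓ — none of key, ctr, val, env, req, acc used more than once
relevant: ✓ — none of key, ctr, val, env, req, acc goes unused
unrestricted: ✓ — simply typable at (C -> C) -> C -> B; W, C, E all held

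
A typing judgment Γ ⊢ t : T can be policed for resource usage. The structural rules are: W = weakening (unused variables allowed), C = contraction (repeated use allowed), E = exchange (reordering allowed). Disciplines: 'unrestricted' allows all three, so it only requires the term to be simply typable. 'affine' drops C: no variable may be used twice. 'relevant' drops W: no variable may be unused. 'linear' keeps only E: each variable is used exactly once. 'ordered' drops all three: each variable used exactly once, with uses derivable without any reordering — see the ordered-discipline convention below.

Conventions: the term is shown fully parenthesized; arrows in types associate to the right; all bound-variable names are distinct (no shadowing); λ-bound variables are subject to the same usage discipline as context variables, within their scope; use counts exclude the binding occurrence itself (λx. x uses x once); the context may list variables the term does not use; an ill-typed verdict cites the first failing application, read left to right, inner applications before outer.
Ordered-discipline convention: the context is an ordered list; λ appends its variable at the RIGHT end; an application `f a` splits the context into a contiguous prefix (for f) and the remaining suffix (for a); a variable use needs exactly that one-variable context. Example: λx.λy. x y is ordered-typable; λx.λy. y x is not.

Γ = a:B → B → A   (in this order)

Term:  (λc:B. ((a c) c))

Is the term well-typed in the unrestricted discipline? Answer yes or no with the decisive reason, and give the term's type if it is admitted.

yes — typability at B → A is all that's needed; term : B → A
usage: a: 1×, c (bound): 2×
uses in reading order: a, c, c
typing: the term checks, with type B → A
summary: ordered ✗ | linear ✗ | affine ✗ | relevant ✓ | unrestricted ✓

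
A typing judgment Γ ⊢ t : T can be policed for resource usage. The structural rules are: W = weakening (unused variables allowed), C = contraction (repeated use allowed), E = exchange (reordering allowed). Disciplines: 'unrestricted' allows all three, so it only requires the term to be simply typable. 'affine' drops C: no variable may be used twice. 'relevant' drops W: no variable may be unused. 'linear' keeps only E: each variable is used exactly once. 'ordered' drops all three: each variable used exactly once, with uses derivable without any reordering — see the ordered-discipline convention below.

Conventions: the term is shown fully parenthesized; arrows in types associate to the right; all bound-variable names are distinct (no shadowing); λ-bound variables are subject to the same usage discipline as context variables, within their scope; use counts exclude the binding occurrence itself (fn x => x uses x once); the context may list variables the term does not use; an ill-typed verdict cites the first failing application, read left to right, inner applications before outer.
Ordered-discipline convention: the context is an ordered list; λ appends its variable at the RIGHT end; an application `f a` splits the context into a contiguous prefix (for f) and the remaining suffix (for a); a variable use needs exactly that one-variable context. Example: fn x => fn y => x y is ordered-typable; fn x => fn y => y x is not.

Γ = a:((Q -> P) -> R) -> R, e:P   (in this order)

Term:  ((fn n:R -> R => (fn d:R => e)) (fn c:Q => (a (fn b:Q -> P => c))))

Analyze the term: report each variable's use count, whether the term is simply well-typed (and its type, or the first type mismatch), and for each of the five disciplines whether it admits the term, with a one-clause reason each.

usage: a: 1×; e: 1×; n (bound): 0×; d (bound): 0×; c (bound): 1×; b (bound): 0×
uses in reading order: e, a, c
typing: ill-typed: an argument (Q -> P) -> Q mismatches the expected (Q -> P) -> R
ordered: ✗, fails simple typing
linear: ✗, a type mismatch blocks all five
affine: ✗, the type mismatch rejects it
relevant: ✗, not simply typable
unrestricted: ✗, fails simple typing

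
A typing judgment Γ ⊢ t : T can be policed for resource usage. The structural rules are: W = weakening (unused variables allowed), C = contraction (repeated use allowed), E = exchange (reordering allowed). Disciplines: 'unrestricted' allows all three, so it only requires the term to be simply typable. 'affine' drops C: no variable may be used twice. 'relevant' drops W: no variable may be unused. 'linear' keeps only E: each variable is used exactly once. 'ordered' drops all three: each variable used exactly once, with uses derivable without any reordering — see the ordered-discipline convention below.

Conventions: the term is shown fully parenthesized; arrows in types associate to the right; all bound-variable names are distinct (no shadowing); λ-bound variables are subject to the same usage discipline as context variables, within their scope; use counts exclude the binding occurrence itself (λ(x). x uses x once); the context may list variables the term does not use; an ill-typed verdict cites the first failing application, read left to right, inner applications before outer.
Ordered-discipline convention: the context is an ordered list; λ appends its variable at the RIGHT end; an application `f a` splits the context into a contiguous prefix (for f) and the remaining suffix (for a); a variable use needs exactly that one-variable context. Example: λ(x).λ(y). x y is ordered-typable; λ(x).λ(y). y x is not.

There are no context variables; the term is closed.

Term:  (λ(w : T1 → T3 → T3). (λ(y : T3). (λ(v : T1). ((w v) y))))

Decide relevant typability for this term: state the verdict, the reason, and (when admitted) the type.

yes — every one of w, y, v appears; term : (T1 → T3 → T3) → T3 → T1 → T3
variable uses: w (λ-bound): 1×; y (λ-bound): 1×; v (λ-bound): 1×
left-to-right use order: w, v, y
typing: the term checks, with type (T1 → T3 → T3) → T3 → T1 → T3
summary: ordered ✗ · linear ✓ · affine ✓ · relevant ✓ · unrestricted ✓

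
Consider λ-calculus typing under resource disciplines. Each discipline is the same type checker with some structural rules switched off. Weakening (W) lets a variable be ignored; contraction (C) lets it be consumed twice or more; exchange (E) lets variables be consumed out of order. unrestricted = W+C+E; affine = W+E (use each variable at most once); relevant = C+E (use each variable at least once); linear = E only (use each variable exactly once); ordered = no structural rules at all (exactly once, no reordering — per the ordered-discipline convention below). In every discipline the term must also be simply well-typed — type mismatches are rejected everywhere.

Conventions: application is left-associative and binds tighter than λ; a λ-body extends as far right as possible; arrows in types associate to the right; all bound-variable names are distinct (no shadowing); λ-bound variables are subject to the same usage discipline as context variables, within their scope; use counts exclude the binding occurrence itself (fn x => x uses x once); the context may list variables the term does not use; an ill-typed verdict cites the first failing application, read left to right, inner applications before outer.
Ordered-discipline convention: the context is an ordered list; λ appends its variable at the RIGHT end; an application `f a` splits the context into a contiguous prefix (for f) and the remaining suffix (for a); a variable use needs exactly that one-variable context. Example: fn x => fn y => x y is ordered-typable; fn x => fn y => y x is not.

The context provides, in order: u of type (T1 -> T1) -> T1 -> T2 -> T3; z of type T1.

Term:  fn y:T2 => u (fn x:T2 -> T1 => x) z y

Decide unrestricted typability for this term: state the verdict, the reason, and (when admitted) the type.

no — the type mismatch rejects it
usage: u: 1, z: 1, y [bound]: 1, x [bound]: 1
order of uses: u, x, z, y
typing: ill-typed: an application expects T1 -> T1 but receives (T2 -> T1) -> T2 -> T1
summary: ordered ✗; linear ✗; affine ✗; relevant ✗; unrestricted ✗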